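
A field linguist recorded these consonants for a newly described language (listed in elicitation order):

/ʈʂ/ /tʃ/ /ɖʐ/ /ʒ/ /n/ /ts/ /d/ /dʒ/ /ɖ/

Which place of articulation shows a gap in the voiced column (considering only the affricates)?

alveolar

alveolar: voiceless /ts/, voiced —.
postalveolar: voiceless /tʃ/, voiced /dʒ/.
retroflex: voiceless /ʈʂ/, voiced /ɖʐ/.
Every place of articulation has a voiced member except alveolar, where /dz/ would be expected.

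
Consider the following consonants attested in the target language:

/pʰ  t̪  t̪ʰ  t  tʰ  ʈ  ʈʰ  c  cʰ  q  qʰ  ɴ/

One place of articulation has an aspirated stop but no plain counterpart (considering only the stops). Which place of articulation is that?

Plain: /t̪/ (dental), /t/ (alveolar), /ʈ/ (retroflex), /c/ (palatal), /q/ (uvular).
Aspirated: /pʰ/ (bilabial), /t̪ʰ/ (dental), /tʰ/ (alveolar), /ʈʰ/ (retroflex), /cʰ/ (palatal), /qʰ/ (uvular).
Every place of articulation has a plain member except bilabial, where /p/ would be expected.

bilabial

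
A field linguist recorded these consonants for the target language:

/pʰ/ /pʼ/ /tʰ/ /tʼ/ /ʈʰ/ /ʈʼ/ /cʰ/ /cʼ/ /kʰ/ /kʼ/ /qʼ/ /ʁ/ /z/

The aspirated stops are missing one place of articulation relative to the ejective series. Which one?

bilabial: aspirated /pʰ/, ejective /pʼ/.
alveolar: aspirated /tʰ/, ejective /tʼ/.
retroflex: aspirated /ʈʰ/, ejective /ʈʼ/.
palatal: aspirated /cʰ/, ejective /cʼ/.
velar: aspirated /kʰ/, ejective /kʼ/.
uvular: aspirated —, ejective /qʼ/.
Every place of articulation has an aspirated member except uvular, where /qʰ/ would be expected.

uvular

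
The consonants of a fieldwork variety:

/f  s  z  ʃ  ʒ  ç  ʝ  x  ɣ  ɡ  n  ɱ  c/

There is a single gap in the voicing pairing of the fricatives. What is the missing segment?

place of articulation  voiceless  voiced  
labiodental       f         —       
alveolar          s         z       
postalveolar      ʃ         ʒ       
palatal           ç         ʝ       
velar             x         ɣ       
The labiodental row has no voiced member, so the gap is the voiced labiodental fricative /v/.

/v/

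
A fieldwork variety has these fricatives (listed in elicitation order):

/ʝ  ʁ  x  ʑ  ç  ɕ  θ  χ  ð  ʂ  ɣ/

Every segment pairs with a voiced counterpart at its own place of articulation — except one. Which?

/ʂ/

Dental: /θ/ ~ /ð/
Alveolo-palatal: /ɕ/ ~ /ʑ/
Palatal: /ç/ ~ /ʝ/
Velar: /x/ ~ /ɣ/
Uvular: /χ/ ~ /ʁ/
Retroflex: only /ʂ/ (voiceless); no voiced partner.
So /ʂ/ is the unpaired segment.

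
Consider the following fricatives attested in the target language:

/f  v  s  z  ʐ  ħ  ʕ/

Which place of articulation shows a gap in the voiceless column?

Voiceless: /f/ (labiodental), /s/ (alveolar), /ħ/ (pharyngeal).
Voiced: /v/ (labiodental), /z/ (alveolar), /ʐ/ (retroflex), /ʕ/ (pharyngeal).
Every place of articulation has a voiceless member except retroflex, where /ʂ/ would be expected.

retroflex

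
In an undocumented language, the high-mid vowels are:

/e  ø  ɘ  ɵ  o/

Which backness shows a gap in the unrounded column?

back

front: unrounded /e/, rounded /ø/.
central: unrounded /ɘ/, rounded /ɵ/.
back: unrounded —, rounded /o/.
Every backness has an unrounded member except back, where /ɤ/ would be expected.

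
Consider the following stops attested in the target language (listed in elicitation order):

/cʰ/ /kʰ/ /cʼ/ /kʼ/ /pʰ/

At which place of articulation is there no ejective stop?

place of articulation  aspirated  ejective
bilabial          pʰ        —       
palatal           cʰ        cʼ      
velar             kʰ        kʼ      
Every place of articulation has an ejective member except bilabial, where /pʼ/ would be expected.

bilabial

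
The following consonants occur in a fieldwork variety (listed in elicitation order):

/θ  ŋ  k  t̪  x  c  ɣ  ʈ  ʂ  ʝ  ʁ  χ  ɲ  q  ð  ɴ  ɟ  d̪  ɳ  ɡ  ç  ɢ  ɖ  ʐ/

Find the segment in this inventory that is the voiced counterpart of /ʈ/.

/ʈ/ is a voiceless retroflex stop.
The voiced counterpart is a voiced retroflex stop — in this inventory, /ɖ/.

/ɖ/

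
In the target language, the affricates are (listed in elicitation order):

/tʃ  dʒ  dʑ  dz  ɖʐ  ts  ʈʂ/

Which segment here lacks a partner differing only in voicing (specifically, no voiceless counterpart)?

/dʑ/

Alveolar: /ts/ ~ /dz/
Postalveolar: /tʃ/ ~ /dʒ/
Retroflex: /ʈʂ/ ~ /ɖʐ/
Alveolo-palatal: only /dʑ/ (voiced); no voiceless partner.
So /dʑ/ is the unpaired segment.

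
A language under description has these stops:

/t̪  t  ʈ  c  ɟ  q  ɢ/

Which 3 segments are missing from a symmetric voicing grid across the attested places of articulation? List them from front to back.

dental: voiceless /t̪/, voiced —.
alveolar: voiceless /t/, voiced —.
retroflex: voiceless /ʈ/, voiced —.
palatal: voiceless /c/, voiced /ɟ/.
uvular: voiceless /q/, voiced /ɢ/.
Gaps, from front to back: dental lacks voiced (/d̪/); alveolar lacks voiced (/d/); retroflex lacks voiced (/ɖ/).

/d̪/, /d/, /ɖ/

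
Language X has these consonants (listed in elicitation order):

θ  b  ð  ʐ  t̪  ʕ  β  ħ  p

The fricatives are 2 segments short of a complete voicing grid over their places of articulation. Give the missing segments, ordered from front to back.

/ɸ/, /ʂ/

bilabial: voiceless —, voiced /β/.
dental: voiceless /θ/, voiced /ð/.
retroflex: voiceless —, voiced /ʐ/.
pharyngeal: voiceless /ħ/, voiced /ʕ/.
Gaps, from front to back: bilabial lacks voiceless (/ɸ/); retroflex lacks voiceless (/ʂ/).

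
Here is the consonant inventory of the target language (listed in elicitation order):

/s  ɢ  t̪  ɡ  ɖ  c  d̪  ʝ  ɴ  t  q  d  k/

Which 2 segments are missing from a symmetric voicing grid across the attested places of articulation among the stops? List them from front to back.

dental: voiceless /t̪/, voiced /d̪/.
alveolar: voiceless /t/, voiced /d/.
retroflex: voiceless —, voiced /ɖ/.
palatal: voiceless /c/, voiced —.
velar: voiceless /k/, voiced /ɡ/.
uvular: voiceless /q/, voiced /ɢ/.
Gaps, from front to back: retroflex lacks voiceless (/ʈ/); palatal lacks voiced (/ɟ/).

/ʈ/, /ɟ/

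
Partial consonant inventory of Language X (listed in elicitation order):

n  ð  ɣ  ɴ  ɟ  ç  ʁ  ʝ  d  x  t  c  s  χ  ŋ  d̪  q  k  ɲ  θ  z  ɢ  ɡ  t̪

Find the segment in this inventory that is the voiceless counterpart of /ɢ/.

/ɢ/ is a voiced uvular stop.
The voiceless counterpart is a voiceless uvular stop — in this inventory, /q/.

/q/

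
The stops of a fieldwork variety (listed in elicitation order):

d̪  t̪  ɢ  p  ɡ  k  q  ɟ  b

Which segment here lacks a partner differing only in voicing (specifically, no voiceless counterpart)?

/ɟ/

Bilabial: /p/ ~ /b/
Dental: /t̪/ ~ /d̪/
Velar: /k/ ~ /ɡ/
Uvular: /q/ ~ /ɢ/
Palatal: only /ɟ/ (voiced); no voiceless partner.
So /ɟ/ is the unpaired segment.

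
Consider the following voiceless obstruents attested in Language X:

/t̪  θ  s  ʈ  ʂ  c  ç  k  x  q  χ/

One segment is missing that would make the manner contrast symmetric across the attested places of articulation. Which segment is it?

place of articulation  stop      fricative
dental            t̪        θ       
alveolar          —         s       
retroflex         ʈ         ʂ       
palatal           c         ç       
velar             k         x       
uvular            q         χ       
The alveolar row has no stop member, so the gap is the alveolar stop /t/.

/t/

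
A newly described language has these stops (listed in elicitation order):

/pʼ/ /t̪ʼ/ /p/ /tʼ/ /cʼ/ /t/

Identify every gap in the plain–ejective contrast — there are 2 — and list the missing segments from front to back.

Plain: /p/ (bilabial), /t/ (alveolar).
Ejective: /pʼ/ (bilabial), /t̪ʼ/ (dental), /tʼ/ (alveolar), /cʼ/ (palatal).
Gaps, from front to back: dental lacks plain (/t̪/); palatal lacks plain (/c/).

/t̪/, /c/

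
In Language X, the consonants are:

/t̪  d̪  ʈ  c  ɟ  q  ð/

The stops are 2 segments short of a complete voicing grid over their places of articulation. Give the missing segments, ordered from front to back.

place of articulation  voiceless  voiced  
dental            t̪        d̪      
retroflex         ʈ         —       
palatal           c         ɟ       
uvular            q         —       
Gaps, from front to back: retroflex lacks voiced (/ɖ/); uvular lacks voiced (/ɢ/).

/ɖ/, /ɢ/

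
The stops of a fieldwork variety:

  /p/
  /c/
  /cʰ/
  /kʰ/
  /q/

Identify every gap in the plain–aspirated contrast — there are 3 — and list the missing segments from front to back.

/pʰ/, /k/, /qʰ/

bilabial: plain /p/, aspirated —.
palatal: plain /c/, aspirated /cʰ/.
velar: plain —, aspirated /kʰ/.
uvular: plain /q/, aspirated —.
Gaps, from front to back: bilabial lacks aspirated (/pʰ/); velar lacks plain (/k/); uvular lacks aspirated (/qʰ/).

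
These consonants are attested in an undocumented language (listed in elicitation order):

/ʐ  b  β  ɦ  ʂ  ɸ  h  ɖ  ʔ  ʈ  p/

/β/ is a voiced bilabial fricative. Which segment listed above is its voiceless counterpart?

The voiceless counterpart is a voiceless bilabial fricative — in this inventory, /ɸ/.

/ɸ/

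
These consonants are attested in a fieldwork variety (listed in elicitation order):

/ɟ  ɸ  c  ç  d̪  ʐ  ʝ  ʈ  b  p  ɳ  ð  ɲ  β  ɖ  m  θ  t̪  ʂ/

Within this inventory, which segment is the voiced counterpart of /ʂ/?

/ʂ/ is a voiceless retroflex fricative.
The voiced counterpart is a voiced retroflex fricative — in this inventory, /ʐ/.

/ʐ/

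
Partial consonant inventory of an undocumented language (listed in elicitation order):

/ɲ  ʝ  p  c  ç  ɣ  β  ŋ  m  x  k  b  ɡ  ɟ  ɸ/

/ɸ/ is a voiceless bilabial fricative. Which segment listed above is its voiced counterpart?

/β/

The voiced counterpart is a voiced bilabial fricative — in this inventory, /β/.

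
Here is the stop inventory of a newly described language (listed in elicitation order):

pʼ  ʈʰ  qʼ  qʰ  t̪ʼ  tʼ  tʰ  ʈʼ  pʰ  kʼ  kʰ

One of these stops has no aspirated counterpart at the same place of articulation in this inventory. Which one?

Bilabial: /pʰ/ ~ /pʼ/
Alveolar: /tʰ/ ~ /tʼ/
Retroflex: /ʈʰ/ ~ /ʈʼ/
Velar: /kʰ/ ~ /kʼ/
Uvular: /qʰ/ ~ /qʼ/
Dental: only /t̪ʼ/ (ejective); no aspirated partner.
So /t̪ʼ/ is the unpaired segment.

/t̪ʼ/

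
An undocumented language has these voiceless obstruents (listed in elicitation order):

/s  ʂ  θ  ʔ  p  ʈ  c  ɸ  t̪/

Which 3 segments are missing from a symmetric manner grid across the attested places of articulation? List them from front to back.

/t/, /ç/, /h/

bilabial: stop /p/, fricative /ɸ/.
dental: stop /t̪/, fricative /θ/.
alveolar: stop —, fricative /s/.
retroflex: stop /ʈ/, fricative /ʂ/.
palatal: stop /c/, fricative —.
glottal: stop /ʔ/, fricative —.
Gaps, from front to back: alveolar lacks stop (/t/); palatal lacks fricative (/ç/); glottal lacks fricative (/h/).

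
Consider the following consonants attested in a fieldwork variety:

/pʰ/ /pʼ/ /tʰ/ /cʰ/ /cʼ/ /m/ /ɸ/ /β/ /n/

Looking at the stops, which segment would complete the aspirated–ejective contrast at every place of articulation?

bilabial: aspirated /pʰ/, ejective /pʼ/.
alveolar: aspirated /tʰ/, ejective —.
palatal: aspirated /cʰ/, ejective /cʼ/.
The alveolar row has no ejective member, so the gap is the ejective alveolar stop /tʼ/.

/tʼ/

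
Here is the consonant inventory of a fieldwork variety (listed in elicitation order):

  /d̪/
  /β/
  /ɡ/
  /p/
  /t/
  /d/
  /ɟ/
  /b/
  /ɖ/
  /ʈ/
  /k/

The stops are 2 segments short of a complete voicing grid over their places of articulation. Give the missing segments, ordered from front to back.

/t̪/, /c/

bilabial: voiceless /p/, voiced /b/.
dental: voiceless —, voiced /d̪/.
alveolar: voiceless /t/, voiced /d/.
retroflex: voiceless /ʈ/, voiced /ɖ/.
palatal: voiceless —, voiced /ɟ/.
velar: voiceless /k/, voiced /ɡ/.
Gaps, from front to back: dental lacks voiceless (/t̪/); palatal lacks voiceless (/c/).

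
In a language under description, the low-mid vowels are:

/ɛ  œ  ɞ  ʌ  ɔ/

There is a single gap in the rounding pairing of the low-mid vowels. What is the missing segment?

front: unrounded /ɛ/, rounded /œ/.
central: unrounded —, rounded /ɞ/.
back: unrounded /ʌ/, rounded /ɔ/.
The central row has no unrounded member, so the gap is the central unrounded vowel /ɜ/.

/ɜ/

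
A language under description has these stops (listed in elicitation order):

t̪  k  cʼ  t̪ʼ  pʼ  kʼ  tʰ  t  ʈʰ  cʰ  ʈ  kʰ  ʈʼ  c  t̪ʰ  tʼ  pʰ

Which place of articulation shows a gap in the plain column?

bilabial

place of articulation  plain     aspirated  ejective
bilabial          —         pʰ        pʼ      
dental            t̪        t̪ʰ       t̪ʼ     
alveolar          t         tʰ        tʼ      
retroflex         ʈ         ʈʰ        ʈʼ      
palatal           c         cʰ        cʼ      
velar             k         kʰ        kʼ      
Every place of articulation has a plain member except bilabial, where /p/ would be expected.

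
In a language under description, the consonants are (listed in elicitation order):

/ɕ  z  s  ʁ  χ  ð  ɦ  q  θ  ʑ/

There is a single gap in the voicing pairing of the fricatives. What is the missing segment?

/h/

dental: voiceless /θ/, voiced /ð/.
alveolar: voiceless /s/, voiced /z/.
alveolo-palatal: voiceless /ɕ/, voiced /ʑ/.
uvular: voiceless /χ/, voiced /ʁ/.
glottal: voiceless —, voiced /ɦ/.
The glottal row has no voiceless member, so the gap is the voiceless glottal fricative /h/.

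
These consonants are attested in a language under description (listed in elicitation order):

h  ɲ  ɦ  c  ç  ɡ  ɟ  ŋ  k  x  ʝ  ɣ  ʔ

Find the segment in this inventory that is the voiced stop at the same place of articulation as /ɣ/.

/ɡ/

/ɣ/ is a voiced velar fricative.
The voiced stop at the same place is a voiced velar stop — in this inventory, /ɡ/.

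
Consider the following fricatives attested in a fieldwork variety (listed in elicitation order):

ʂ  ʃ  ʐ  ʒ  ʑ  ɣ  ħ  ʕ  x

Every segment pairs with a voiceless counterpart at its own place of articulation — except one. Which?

Postalveolar: /ʃ/ ~ /ʒ/
Retroflex: /ʂ/ ~ /ʐ/
Velar: /x/ ~ /ɣ/
Pharyngeal: /ħ/ ~ /ʕ/
Alveolo-palatal: only /ʑ/ (voiced); no voiceless partner.
So /ʑ/ is the unpaired segment.

/ʑ/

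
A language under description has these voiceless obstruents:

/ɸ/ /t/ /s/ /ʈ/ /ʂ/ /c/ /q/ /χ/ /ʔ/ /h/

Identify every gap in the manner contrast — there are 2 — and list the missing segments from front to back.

bilabial: stop —, fricative /ɸ/.
alveolar: stop /t/, fricative /s/.
retroflex: stop /ʈ/, fricative /ʂ/.
palatal: stop /c/, fricative —.
uvular: stop /q/, fricative /χ/.
glottal: stop /ʔ/, fricative /h/.
Gaps, from front to back: bilabial lacks stop (/p/); palatal lacks fricative (/ç/).

/p/, /ç/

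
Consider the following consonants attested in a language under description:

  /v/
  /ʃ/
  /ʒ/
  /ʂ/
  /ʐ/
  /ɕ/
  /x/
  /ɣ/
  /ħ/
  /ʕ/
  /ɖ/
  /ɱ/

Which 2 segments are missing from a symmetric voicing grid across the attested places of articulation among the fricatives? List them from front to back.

labiodental: voiceless —, voiced /v/.
postalveolar: voiceless /ʃ/, voiced /ʒ/.
retroflex: voiceless /ʂ/, voiced /ʐ/.
alveolo-palatal: voiceless /ɕ/, voiced —.
velar: voiceless /x/, voiced /ɣ/.
pharyngeal: voiceless /ħ/, voiced /ʕ/.
Gaps, from front to back: labiodental lacks voiceless (/f/); alveolo-palatal lacks voiced (/ʑ/).

/f/, /ʑ/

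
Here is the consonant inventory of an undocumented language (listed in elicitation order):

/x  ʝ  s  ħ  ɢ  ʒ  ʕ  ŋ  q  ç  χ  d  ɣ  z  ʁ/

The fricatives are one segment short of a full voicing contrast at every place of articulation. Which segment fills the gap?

/ʃ/

place of articulation  voiceless  voiced  
alveolar          s         z       
postalveolar      —         ʒ       
palatal           ç         ʝ       
velar             x         ɣ       
uvular            χ         ʁ       
pharyngeal        ħ         ʕ       
The postalveolar row has no voiceless member, so the gap is the voiceless postalveolar fricative /ʃ/.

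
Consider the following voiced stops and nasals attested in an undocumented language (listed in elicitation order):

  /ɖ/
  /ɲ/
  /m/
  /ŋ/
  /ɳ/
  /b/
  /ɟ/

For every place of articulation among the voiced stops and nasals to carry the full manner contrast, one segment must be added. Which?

Oral stop: /b/ (bilabial), /ɖ/ (retroflex), /ɟ/ (palatal).
Nasal: /m/ (bilabial), /ɳ/ (retroflex), /ɲ/ (palatal), /ŋ/ (velar).
The velar row has no oral stop member, so the gap is the velar oral stop /ɡ/.

/ɡ/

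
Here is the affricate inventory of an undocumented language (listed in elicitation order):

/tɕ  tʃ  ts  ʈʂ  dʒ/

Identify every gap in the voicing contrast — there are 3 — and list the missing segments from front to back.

alveolar: voiceless /ts/, voiced —.
postalveolar: voiceless /tʃ/, voiced /dʒ/.
retroflex: voiceless /ʈʂ/, voiced —.
alveolo-palatal: voiceless /tɕ/, voiced —.
Gaps, from front to back: alveolar lacks voiced (/dz/); retroflex lacks voiced (/ɖʐ/); alveolo-palatal lacks voiced (/dʑ/).

/dz/, /ɖʐ/, /dʑ/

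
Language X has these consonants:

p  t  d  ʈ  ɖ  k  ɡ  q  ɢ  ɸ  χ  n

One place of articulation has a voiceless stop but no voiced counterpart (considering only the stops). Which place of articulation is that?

bilabial

Voiceless: /p/ (bilabial), /t/ (alveolar), /ʈ/ (retroflex), /k/ (velar), /q/ (uvular).
Voiced: /d/ (alveolar), /ɖ/ (retroflex), /ɡ/ (velar), /ɢ/ (uvular).
Every place of articulation has a voiced member except bilabial, where /b/ would be expected.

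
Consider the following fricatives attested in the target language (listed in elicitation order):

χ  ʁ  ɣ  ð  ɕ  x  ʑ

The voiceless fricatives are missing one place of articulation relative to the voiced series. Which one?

dental

place of articulation  voiceless  voiced  
dental            —         ð       
alveolo-palatal   ɕ         ʑ       
velar             x         ɣ       
uvular            χ         ʁ       
Every place of articulation has a voiceless member except dental, where /θ/ would be expected.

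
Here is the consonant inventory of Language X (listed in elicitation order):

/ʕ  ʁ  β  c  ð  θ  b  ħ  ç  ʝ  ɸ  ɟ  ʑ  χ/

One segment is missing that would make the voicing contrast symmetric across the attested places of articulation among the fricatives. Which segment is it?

/ɕ/

Voiceless: /ɸ/ (bilabial), /θ/ (dental), /ç/ (palatal), /χ/ (uvular), /ħ/ (pharyngeal).
Voiced: /β/ (bilabial), /ð/ (dental), /ʑ/ (alveolo-palatal), /ʝ/ (palatal), /ʁ/ (uvular), /ʕ/ (pharyngeal).
The alveolo-palatal row has no voiceless member, so the gap is the voiceless alveolo-palatal fricative /ɕ/.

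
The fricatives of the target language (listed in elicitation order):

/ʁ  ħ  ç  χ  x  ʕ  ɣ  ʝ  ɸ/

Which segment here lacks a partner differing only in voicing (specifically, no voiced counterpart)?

/ɸ/

Palatal: /ç/ ~ /ʝ/
Velar: /x/ ~ /ɣ/
Uvular: /χ/ ~ /ʁ/
Pharyngeal: /ħ/ ~ /ʕ/
Bilabial: only /ɸ/ (voiceless); no voiced partner.
So /ɸ/ is the unpaired segment.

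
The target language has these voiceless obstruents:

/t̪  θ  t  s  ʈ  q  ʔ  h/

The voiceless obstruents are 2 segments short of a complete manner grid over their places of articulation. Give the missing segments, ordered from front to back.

Stop: /t̪/ (dental), /t/ (alveolar), /ʈ/ (retroflex), /q/ (uvular), /ʔ/ (glottal).
Fricative: /θ/ (dental), /s/ (alveolar), /h/ (glottal).
Gaps, from front to back: retroflex lacks fricative (/ʂ/); uvular lacks fricative (/χ/).

/ʂ/, /χ/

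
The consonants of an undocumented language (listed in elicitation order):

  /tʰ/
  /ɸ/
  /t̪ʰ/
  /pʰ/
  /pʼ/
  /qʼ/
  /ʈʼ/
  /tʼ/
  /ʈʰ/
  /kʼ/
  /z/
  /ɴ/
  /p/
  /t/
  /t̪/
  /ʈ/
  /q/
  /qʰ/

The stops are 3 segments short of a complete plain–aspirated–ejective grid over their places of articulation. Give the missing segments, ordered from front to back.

/t̪ʼ/, /k/, /kʰ/

place of articulation  plain     aspirated  ejective
bilabial          p         pʰ        pʼ      
dental            t̪        t̪ʰ       —       
alveolar          t         tʰ        tʼ      
retroflex         ʈ         ʈʰ        ʈʼ      
velar             —         —         kʼ      
uvular            q         qʰ        qʼ      
Gaps, from front to back: dental lacks ejective (/t̪ʼ/); velar lacks plain (/k/); velar lacks aspirated (/kʰ/).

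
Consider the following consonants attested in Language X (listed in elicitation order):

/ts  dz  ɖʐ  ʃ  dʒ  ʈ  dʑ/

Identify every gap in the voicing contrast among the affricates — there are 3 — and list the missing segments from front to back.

alveolar: voiceless /ts/, voiced /dz/.
postalveolar: voiceless —, voiced /dʒ/.
retroflex: voiceless —, voiced /ɖʐ/.
alveolo-palatal: voiceless —, voiced /dʑ/.
Gaps, from front to back: postalveolar lacks voiceless (/tʃ/); retroflex lacks voiceless (/ʈʂ/); alveolo-palatal lacks voiceless (/tɕ/).

/tʃ/, /ʈʂ/, /tɕ/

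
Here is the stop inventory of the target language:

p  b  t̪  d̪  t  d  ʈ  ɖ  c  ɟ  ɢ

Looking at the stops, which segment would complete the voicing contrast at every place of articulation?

/q/

Voiceless: /p/ (bilabial), /t̪/ (dental), /t/ (alveolar), /ʈ/ (retroflex), /c/ (palatal).
Voiced: /b/ (bilabial), /d̪/ (dental), /d/ (alveolar), /ɖ/ (retroflex), /ɟ/ (palatal), /ɢ/ (uvular).
The uvular row has no voiceless member, so the gap is the voiceless uvular stop /q/.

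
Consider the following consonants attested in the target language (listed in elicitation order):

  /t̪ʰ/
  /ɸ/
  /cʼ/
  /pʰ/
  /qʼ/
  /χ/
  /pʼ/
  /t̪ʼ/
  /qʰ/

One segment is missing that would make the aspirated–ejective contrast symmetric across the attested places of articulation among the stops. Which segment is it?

/cʰ/

place of articulation  aspirated  ejective
bilabial          pʰ        pʼ      
dental            t̪ʰ       t̪ʼ     
palatal           —         cʼ      
uvular            qʰ        qʼ      
The palatal row has no aspirated member, so the gap is the aspirated palatal stop /cʰ/.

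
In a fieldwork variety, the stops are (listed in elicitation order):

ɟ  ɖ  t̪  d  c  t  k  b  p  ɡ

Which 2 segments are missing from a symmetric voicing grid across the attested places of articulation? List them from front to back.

bilabial: voiceless /p/, voiced /b/.
dental: voiceless /t̪/, voiced —.
alveolar: voiceless /t/, voiced /d/.
retroflex: voiceless —, voiced /ɖ/.
palatal: voiceless /c/, voiced /ɟ/.
velar: voiceless /k/, voiced /ɡ/.
Gaps, from front to back: dental lacks voiced (/d̪/); retroflex lacks voiceless (/ʈ/).

/d̪/, /ʈ/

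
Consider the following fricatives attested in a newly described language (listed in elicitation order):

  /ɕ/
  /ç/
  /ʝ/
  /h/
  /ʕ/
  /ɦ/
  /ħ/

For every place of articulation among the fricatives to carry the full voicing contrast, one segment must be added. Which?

/ʑ/

place of articulation  voiceless  voiced  
alveolo-palatal   ɕ         —       
palatal           ç         ʝ       
pharyngeal        ħ         ʕ       
glottal           h         ɦ       
The alveolo-palatal row has no voiced member, so the gap is the voiced alveolo-palatal fricative /ʑ/.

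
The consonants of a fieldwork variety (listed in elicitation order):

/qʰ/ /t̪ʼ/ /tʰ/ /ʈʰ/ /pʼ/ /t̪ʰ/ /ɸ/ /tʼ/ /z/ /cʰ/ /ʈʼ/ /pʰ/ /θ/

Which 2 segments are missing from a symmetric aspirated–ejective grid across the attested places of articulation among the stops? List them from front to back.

/cʼ/, /qʼ/

bilabial: aspirated /pʰ/, ejective /pʼ/.
dental: aspirated /t̪ʰ/, ejective /t̪ʼ/.
alveolar: aspirated /tʰ/, ejective /tʼ/.
retroflex: aspirated /ʈʰ/, ejective /ʈʼ/.
palatal: aspirated /cʰ/, ejective —.
uvular: aspirated /qʰ/, ejective —.
Gaps, from front to back: palatal lacks ejective (/cʼ/); uvular lacks ejective (/qʼ/).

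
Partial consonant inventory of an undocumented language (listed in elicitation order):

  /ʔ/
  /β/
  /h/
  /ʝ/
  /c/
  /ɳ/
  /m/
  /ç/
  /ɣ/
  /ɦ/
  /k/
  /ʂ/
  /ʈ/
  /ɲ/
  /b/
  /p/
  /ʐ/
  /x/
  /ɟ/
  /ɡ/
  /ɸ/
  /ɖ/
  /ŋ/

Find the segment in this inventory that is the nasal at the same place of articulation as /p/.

/m/

/p/ is a voiceless bilabial stop.
The nasal at the same place is a bilabial nasal — in this inventory, /m/.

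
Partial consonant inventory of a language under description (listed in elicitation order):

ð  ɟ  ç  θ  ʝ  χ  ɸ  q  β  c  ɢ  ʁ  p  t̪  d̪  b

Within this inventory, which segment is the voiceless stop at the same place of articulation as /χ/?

/q/

/χ/ is a voiceless uvular fricative.
The voiceless stop at the same place is a voiceless uvular stop — in this inventory, /q/.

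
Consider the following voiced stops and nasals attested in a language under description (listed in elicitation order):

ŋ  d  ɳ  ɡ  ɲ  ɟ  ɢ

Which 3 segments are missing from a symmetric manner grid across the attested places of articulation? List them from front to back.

/n/, /ɖ/, /ɴ/

place of articulation  oral stop  nasal   
alveolar          d         —       
retroflex         —         ɳ       
palatal           ɟ         ɲ       
velar             ɡ         ŋ       
uvular            ɢ         —       
Gaps, from front to back: alveolar lacks nasal (/n/); retroflex lacks oral stop (/ɖ/); uvular lacks nasal (/ɴ/).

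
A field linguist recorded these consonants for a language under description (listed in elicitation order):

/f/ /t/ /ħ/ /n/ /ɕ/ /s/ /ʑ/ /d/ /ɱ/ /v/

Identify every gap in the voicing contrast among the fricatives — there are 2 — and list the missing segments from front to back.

/z/, /ʕ/

Voiceless: /f/ (labiodental), /s/ (alveolar), /ɕ/ (alveolo-palatal), /ħ/ (pharyngeal).
Voiced: /v/ (labiodental), /ʑ/ (alveolo-palatal).
Gaps, from front to back: alveolar lacks voiced (/z/); pharyngeal lacks voiced (/ʕ/).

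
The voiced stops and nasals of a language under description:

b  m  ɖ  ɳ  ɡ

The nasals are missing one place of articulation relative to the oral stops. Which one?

Oral stop: /b/ (bilabial), /ɖ/ (retroflex), /ɡ/ (velar).
Nasal: /m/ (bilabial), /ɳ/ (retroflex).
Every place of articulation has a nasal member except velar, where /ŋ/ would be expected.

velar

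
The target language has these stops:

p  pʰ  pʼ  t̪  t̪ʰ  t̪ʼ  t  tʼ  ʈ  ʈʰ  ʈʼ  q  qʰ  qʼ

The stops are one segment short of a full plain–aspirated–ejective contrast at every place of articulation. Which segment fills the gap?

bilabial: plain /p/, aspirated /pʰ/, ejective /pʼ/.
dental: plain /t̪/, aspirated /t̪ʰ/, ejective /t̪ʼ/.
alveolar: plain /t/, aspirated —, ejective /tʼ/.
retroflex: plain /ʈ/, aspirated /ʈʰ/, ejective /ʈʼ/.
uvular: plain /q/, aspirated /qʰ/, ejective /qʼ/.
The alveolar row has no aspirated member, so the gap is the aspirated alveolar stop /tʰ/.

/tʰ/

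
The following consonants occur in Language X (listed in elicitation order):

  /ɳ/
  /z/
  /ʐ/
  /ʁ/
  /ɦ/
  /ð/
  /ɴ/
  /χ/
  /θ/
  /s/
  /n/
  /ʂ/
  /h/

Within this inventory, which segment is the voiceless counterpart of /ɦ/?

/ɦ/ is a voiced glottal fricative.
The voiceless counterpart is a voiceless glottal fricative — in this inventory, /h/.

/h/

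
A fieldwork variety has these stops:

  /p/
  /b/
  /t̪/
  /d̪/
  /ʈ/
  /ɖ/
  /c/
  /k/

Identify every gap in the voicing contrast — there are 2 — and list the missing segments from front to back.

bilabial: voiceless /p/, voiced /b/.
dental: voiceless /t̪/, voiced /d̪/.
retroflex: voiceless /ʈ/, voiced /ɖ/.
palatal: voiceless /c/, voiced —.
velar: voiceless /k/, voiced —.
Gaps, from front to back: palatal lacks voiced (/ɟ/); velar lacks voiced (/ɡ/).

/ɟ/, /ɡ/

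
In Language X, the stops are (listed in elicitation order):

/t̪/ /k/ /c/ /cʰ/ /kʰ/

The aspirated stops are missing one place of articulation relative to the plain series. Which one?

place of articulation  plain     aspirated
dental            t̪        —       
palatal           c         cʰ      
velar             k         kʰ      
Every place of articulation has an aspirated member except dental, where /t̪ʰ/ would be expected.

dental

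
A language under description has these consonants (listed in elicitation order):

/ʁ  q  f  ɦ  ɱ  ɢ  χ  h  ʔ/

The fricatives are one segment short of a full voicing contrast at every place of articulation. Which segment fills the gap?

Voiceless: /f/ (labiodental), /χ/ (uvular), /h/ (glottal).
Voiced: /ʁ/ (uvular), /ɦ/ (glottal).
The labiodental row has no voiced member, so the gap is the voiced labiodental fricative /v/.

/v/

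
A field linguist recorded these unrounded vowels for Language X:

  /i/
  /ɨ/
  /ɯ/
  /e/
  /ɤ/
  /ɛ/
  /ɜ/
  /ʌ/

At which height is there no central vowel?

height            front     central   back    
high              i         ɨ         ɯ       
high-mid          e         —         ɤ       
low-mid           ɛ         ɜ         ʌ       
Every height has a central member except high-mid, where /ɘ/ would be expected.

high-mid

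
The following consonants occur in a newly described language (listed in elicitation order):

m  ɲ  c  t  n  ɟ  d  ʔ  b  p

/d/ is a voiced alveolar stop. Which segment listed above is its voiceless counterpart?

The voiceless counterpart is a voiceless alveolar stop — in this inventory, /t/.

/t/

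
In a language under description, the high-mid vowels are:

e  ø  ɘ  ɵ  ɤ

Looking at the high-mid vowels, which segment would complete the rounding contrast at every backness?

Unrounded: /e/ (front), /ɘ/ (central), /ɤ/ (back).
Rounded: /ø/ (front), /ɵ/ (central).
The back row has no rounded member, so the gap is the back rounded vowel /o/.

/o/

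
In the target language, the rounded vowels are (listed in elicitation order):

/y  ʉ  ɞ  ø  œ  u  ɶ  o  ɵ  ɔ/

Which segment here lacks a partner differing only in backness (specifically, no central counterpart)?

High: /y/ ~ /ʉ/ ~ /u/
High-mid: /ø/ ~ /ɵ/ ~ /o/
Low-mid: /œ/ ~ /ɞ/ ~ /ɔ/
Low: only /ɶ/ (front); no central partner.
So /ɶ/ is the unpaired segment.

/ɶ/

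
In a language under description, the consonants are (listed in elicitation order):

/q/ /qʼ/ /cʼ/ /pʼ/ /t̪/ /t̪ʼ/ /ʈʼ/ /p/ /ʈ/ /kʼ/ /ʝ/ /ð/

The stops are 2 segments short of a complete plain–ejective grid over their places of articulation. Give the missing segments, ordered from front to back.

place of articulation  plain     ejective
bilabial          p         pʼ      
dental            t̪        t̪ʼ     
retroflex         ʈ         ʈʼ      
palatal           —         cʼ      
velar             —         kʼ      
uvular            q         qʼ      
Gaps, from front to back: palatal lacks plain (/c/); velar lacks plain (/k/).

/c/, /k/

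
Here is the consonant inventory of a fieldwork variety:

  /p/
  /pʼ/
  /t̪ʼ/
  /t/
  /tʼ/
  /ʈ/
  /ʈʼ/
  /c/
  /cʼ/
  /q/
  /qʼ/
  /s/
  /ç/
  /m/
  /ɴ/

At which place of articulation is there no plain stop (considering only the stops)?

place of articulation  plain     ejective
bilabial          p         pʼ      
dental            —         t̪ʼ     
alveolar          t         tʼ      
retroflex         ʈ         ʈʼ      
palatal           c         cʼ      
uvular            q         qʼ      
Every place of articulation has a plain member except dental, where /t̪/ would be expected.

dental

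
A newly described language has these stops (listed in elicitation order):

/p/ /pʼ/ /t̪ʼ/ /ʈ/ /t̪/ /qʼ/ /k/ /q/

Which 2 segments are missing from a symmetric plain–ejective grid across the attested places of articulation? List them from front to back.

Plain: /p/ (bilabial), /t̪/ (dental), /ʈ/ (retroflex), /k/ (velar), /q/ (uvular).
Ejective: /pʼ/ (bilabial), /t̪ʼ/ (dental), /qʼ/ (uvular).
Gaps, from front to back: retroflex lacks ejective (/ʈʼ/); velar lacks ejective (/kʼ/).

/ʈʼ/, /kʼ/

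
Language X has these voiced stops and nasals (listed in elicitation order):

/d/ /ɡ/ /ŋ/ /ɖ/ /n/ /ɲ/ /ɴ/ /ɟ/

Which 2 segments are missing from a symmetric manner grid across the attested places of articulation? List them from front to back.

/ɳ/, /ɢ/

Oral stop: /d/ (alveolar), /ɖ/ (retroflex), /ɟ/ (palatal), /ɡ/ (velar).
Nasal: /n/ (alveolar), /ɲ/ (palatal), /ŋ/ (velar), /ɴ/ (uvular).
Gaps, from front to back: retroflex lacks nasal (/ɳ/); uvular lacks oral stop (/ɢ/).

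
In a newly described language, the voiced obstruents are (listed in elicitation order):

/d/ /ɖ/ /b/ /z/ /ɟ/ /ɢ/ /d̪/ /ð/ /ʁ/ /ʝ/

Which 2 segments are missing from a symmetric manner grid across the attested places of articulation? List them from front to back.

bilabial: stop /b/, fricative —.
dental: stop /d̪/, fricative /ð/.
alveolar: stop /d/, fricative /z/.
retroflex: stop /ɖ/, fricative —.
palatal: stop /ɟ/, fricative /ʝ/.
uvular: stop /ɢ/, fricative /ʁ/.
Gaps, from front to back: bilabial lacks fricative (/β/); retroflex lacks fricative (/ʐ/).

/β/, /ʐ/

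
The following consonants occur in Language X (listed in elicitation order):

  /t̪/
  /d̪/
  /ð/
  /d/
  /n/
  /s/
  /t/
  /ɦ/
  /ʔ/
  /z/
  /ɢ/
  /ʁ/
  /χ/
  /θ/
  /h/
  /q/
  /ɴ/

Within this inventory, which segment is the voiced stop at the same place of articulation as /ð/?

/d̪/

/ð/ is a voiced dental fricative.
The voiced stop at the same place is a voiced dental stop — in this inventory, /d̪/.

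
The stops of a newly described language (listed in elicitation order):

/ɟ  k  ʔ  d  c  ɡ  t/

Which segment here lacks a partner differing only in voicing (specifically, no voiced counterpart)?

/ʔ/

Alveolar: /t/ ~ /d/
Palatal: /c/ ~ /ɟ/
Velar: /k/ ~ /ɡ/
Glottal: only /ʔ/ (voiceless); no voiced partner.
So /ʔ/ is the unpaired segment.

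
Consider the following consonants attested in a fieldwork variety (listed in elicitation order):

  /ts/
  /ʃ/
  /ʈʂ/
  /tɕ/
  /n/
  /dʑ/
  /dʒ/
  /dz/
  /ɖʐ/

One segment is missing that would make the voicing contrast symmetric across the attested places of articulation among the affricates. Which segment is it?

Voiceless: /ts/ (alveolar), /ʈʂ/ (retroflex), /tɕ/ (alveolo-palatal).
Voiced: /dz/ (alveolar), /dʒ/ (postalveolar), /ɖʐ/ (retroflex), /dʑ/ (alveolo-palatal).
The postalveolar row has no voiceless member, so the gap is the voiceless postalveolar affricate /tʃ/.

/tʃ/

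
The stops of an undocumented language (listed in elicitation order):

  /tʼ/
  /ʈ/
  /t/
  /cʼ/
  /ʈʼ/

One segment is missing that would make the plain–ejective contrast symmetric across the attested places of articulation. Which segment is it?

Plain: /t/ (alveolar), /ʈ/ (retroflex).
Ejective: /tʼ/ (alveolar), /ʈʼ/ (retroflex), /cʼ/ (palatal).
The palatal row has no plain member, so the gap is the plain palatal stop /c/.

/c/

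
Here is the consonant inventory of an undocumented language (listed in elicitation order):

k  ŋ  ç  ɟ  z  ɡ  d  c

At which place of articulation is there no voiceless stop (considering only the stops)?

alveolar

Voiceless: /c/ (palatal), /k/ (velar).
Voiced: /d/ (alveolar), /ɟ/ (palatal), /ɡ/ (velar).
Every place of articulation has a voiceless member except alveolar, where /t/ would be expected.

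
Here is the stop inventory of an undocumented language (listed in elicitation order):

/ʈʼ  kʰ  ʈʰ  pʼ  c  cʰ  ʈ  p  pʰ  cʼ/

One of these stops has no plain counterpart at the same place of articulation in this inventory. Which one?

Bilabial: /p/ ~ /pʰ/ ~ /pʼ/
Retroflex: /ʈ/ ~ /ʈʰ/ ~ /ʈʼ/
Palatal: /c/ ~ /cʰ/ ~ /cʼ/
Velar: only /kʰ/ (aspirated); no plain partner.
So /kʰ/ is the unpaired segment.

/kʰ/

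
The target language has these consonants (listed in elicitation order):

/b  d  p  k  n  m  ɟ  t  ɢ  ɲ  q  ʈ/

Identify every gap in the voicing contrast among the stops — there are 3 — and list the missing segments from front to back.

/ɖ/, /c/, /ɡ/

Voiceless: /p/ (bilabial), /t/ (alveolar), /ʈ/ (retroflex), /k/ (velar), /q/ (uvular).
Voiced: /b/ (bilabial), /d/ (alveolar), /ɟ/ (palatal), /ɢ/ (uvular).
Gaps, from front to back: retroflex lacks voiced (/ɖ/); palatal lacks voiceless (/c/); velar lacks voiced (/ɡ/).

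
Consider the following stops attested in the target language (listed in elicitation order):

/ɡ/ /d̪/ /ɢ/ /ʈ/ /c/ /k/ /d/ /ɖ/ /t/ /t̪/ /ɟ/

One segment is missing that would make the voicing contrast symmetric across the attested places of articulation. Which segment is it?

Voiceless: /t̪/ (dental), /t/ (alveolar), /ʈ/ (retroflex), /c/ (palatal), /k/ (velar).
Voiced: /d̪/ (dental), /d/ (alveolar), /ɖ/ (retroflex), /ɟ/ (palatal), /ɡ/ (velar), /ɢ/ (uvular).
The uvular row has no voiceless member, so the gap is the voiceless uvular stop /q/.

/q/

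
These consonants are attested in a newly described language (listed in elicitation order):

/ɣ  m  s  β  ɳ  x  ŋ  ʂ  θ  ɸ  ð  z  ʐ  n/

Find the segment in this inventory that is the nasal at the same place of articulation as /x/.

/ŋ/

/x/ is a voiceless velar fricative.
The nasal at the same place is a velar nasal — in this inventory, /ŋ/.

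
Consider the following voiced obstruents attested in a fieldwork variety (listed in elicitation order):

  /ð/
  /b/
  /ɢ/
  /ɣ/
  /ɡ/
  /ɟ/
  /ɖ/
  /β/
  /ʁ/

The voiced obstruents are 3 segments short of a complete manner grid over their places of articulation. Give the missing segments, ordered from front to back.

bilabial: stop /b/, fricative /β/.
dental: stop —, fricative /ð/.
retroflex: stop /ɖ/, fricative —.
palatal: stop /ɟ/, fricative —.
velar: stop /ɡ/, fricative /ɣ/.
uvular: stop /ɢ/, fricative /ʁ/.
Gaps, from front to back: dental lacks stop (/d̪/); retroflex lacks fricative (/ʐ/); palatal lacks fricative (/ʝ/).

/d̪/, /ʐ/, /ʝ/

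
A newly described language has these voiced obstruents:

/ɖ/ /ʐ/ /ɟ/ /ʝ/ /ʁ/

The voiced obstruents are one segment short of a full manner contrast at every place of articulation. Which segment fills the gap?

retroflex: stop /ɖ/, fricative /ʐ/.
palatal: stop /ɟ/, fricative /ʝ/.
uvular: stop —, fricative /ʁ/.
The uvular row has no stop member, so the gap is the uvular stop /ɢ/.

/ɢ/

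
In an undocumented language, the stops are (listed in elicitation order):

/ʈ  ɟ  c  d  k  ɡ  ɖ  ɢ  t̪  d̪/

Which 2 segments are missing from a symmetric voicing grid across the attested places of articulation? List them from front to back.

/t/, /q/

Voiceless: /t̪/ (dental), /ʈ/ (retroflex), /c/ (palatal), /k/ (velar).
Voiced: /d̪/ (dental), /d/ (alveolar), /ɖ/ (retroflex), /ɟ/ (palatal), /ɡ/ (velar), /ɢ/ (uvular).
Gaps, from front to back: alveolar lacks voiceless (/t/); uvular lacks voiceless (/q/).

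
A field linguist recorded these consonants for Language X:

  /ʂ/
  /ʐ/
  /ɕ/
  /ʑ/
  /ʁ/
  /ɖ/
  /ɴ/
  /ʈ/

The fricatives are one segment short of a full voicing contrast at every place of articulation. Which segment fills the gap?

retroflex: voiceless /ʂ/, voiced /ʐ/.
alveolo-palatal: voiceless /ɕ/, voiced /ʑ/.
uvular: voiceless —, voiced /ʁ/.
The uvular row has no voiceless member, so the gap is the voiceless uvular fricative /χ/.

/χ/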